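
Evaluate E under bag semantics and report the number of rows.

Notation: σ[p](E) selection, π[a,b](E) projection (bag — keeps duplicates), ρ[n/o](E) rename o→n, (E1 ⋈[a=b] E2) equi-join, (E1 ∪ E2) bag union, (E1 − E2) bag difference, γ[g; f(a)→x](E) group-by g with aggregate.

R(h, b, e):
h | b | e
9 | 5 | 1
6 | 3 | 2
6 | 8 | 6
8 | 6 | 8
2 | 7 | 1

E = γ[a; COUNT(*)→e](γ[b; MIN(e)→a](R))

Subexpression sizes:
  R → 5
  γ[b; MIN(e)→a](R) → 5
  γ[a; COUNT(*)→e](γ[b; MIN(e)→a](R)) → 4

|E| = 4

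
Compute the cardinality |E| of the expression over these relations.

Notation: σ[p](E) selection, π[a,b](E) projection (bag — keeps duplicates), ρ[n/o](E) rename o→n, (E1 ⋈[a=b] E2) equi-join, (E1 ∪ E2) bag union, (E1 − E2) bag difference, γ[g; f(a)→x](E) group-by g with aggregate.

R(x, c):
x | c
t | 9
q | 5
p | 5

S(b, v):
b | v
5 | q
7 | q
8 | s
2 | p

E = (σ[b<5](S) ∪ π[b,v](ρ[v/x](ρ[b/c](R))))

Stepwise |·|:
  S → 4
  σ[b<5](S) → 1
  R → 3
  ρ[b/c](R) → 3
  ρ[v/x](ρ[b/c](R)) → 3
  π[b,v](ρ[v/x](ρ[b/c](R))) → 3
  (σ[b<5](S) ∪ π[b,v](ρ[v/x](ρ[b/c](R)))) → 4

|E| = 4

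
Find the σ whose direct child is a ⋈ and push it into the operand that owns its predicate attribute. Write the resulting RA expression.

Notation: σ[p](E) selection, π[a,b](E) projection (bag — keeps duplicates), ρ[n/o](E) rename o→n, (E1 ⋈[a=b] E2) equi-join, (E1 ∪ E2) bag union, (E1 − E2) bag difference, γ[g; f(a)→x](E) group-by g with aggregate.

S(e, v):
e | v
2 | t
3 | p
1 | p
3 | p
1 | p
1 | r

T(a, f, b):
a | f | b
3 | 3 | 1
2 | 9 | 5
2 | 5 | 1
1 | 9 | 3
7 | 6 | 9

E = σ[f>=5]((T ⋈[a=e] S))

σ filters on f, owned by the left side.
E' = (σ[f>=5](T) ⋈[a=e] S)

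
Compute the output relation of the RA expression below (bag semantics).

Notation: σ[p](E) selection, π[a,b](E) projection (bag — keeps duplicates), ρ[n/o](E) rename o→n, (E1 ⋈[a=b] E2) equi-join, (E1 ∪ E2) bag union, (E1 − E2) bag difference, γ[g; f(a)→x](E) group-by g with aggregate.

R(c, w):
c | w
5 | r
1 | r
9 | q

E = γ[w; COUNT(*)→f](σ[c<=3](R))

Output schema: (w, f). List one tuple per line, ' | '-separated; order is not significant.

Per-node cardinality:
  R → 3
  σ[c<=3](R) → 1
  γ[w; COUNT(*)→f](σ[c<=3](R)) → 1

== RESULT ==
w | f
r | 1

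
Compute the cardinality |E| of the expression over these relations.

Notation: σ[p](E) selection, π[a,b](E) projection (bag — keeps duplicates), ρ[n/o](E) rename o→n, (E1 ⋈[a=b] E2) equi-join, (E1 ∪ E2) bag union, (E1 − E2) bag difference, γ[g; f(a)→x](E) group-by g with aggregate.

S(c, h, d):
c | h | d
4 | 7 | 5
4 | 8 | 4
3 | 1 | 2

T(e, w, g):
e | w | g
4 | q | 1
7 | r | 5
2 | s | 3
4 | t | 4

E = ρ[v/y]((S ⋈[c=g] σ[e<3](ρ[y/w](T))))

Stepwise |·|:
  S → 3
  T → 4
  ρ[y/w](T) → 4
  σ[e<3](ρ[y/w](T)) → 1
  (S ⋈[c=g] σ[e<3](ρ[y/w](T))) → 1
  ρ[v/y]((S ⋈[c=g] σ[e<3](ρ[y/w](T)))) → 1

|E| = 1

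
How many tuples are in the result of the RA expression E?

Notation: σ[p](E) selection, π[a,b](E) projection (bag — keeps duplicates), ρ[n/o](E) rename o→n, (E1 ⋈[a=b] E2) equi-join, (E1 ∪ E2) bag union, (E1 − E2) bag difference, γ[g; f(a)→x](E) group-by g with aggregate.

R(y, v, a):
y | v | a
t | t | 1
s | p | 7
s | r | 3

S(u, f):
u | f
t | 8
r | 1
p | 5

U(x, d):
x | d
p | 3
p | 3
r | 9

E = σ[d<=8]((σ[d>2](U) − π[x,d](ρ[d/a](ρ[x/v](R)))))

Stepwise |·|:
  U → 3
  σ[d>2](U) → 3
  R → 3
  ρ[x/v](R) → 3
  ρ[d/a](ρ[x/v](R)) → 3
  π[x,d](ρ[d/a](ρ[x/v](R))) → 3
  (σ[d>2](U) − π[x,d](ρ[d/a](ρ[x/v](R)))) → 3
  σ[d<=8]((σ[d>2](U) − π[x,d](ρ[d/a](ρ[x/v](R))))) → 2

|E| = 2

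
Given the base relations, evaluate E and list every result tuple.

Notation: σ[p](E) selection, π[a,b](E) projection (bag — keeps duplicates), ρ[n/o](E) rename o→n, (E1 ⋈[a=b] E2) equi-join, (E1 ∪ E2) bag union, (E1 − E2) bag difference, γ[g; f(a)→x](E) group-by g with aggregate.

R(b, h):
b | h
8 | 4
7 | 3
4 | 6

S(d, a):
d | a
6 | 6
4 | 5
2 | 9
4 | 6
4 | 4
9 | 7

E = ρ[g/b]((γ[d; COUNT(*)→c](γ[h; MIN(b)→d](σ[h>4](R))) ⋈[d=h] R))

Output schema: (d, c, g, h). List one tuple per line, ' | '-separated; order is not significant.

Per-node cardinality:
  R → 3
  σ[h>4](R) → 1
  γ[h; MIN(b)→d](σ[h>4](R)) → 1
  γ[d; COUNT(*)→c](γ[h; MIN(b)→d](σ[h>4](R))) → 1
  R → 3
  (γ[d; COUNT(*)→c](γ[h; MIN(b)→d](σ[h>4](R))) ⋈[d=h] R) → 1
  ρ[g/b]((γ[d; COUNT(*)→c](γ[h; MIN(b)→d](σ[h>4](R))) ⋈[d=h] R)) → 1

== RESULT ==
d | c | g | h
4 | 1 | 8 | 4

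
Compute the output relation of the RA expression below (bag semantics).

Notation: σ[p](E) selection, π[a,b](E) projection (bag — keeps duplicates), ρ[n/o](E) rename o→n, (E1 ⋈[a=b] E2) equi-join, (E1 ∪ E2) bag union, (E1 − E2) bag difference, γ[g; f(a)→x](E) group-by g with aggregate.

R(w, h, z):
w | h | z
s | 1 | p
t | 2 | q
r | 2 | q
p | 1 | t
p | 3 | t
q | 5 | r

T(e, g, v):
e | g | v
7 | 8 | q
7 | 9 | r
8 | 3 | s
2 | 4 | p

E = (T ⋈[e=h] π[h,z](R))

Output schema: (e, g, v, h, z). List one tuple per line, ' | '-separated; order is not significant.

Stepwise |·|:
  T → 4
  R → 6
  π[h,z](R) → 6
  (T ⋈[e=h] π[h,z](R)) → 2

== RESULT ==
e | g | v | h | z
2 | 4 | p | 2 | q
2 | 4 | p | 2 | q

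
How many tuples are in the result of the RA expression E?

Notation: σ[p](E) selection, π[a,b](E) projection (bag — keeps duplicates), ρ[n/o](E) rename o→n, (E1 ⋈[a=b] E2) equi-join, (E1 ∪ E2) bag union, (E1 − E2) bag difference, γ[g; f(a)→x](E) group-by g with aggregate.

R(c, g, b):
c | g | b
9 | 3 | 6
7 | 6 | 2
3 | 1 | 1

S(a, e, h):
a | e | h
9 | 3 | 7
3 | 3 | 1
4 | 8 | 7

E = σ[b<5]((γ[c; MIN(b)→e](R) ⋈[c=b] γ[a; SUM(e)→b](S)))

Subexpression sizes:
  R → 3
  γ[c; MIN(b)→e](R) → 3
  S → 3
  γ[a; SUM(e)→b](S) → 3
  (γ[c; MIN(b)→e](R) ⋈[c=b] γ[a; SUM(e)→b](S)) → 2
  σ[b<5]((γ[c; MIN(b)→e](R) ⋈[c=b] γ[a; SUM(e)→b](S))) → 2

|E| = 2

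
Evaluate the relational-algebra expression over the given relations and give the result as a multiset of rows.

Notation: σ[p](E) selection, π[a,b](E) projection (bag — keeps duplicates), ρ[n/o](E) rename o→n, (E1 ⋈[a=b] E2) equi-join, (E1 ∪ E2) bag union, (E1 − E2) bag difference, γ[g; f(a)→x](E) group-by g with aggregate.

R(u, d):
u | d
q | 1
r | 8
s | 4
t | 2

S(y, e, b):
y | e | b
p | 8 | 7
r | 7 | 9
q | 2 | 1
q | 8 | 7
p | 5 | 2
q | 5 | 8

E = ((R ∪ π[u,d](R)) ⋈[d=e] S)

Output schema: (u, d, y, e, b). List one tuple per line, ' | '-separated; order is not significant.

Subexpression sizes:
  R → 4
  R → 4
  π[u,d](R) → 4
  (R ∪ π[u,d](R)) → 8
  S → 6
  ((R ∪ π[u,d](R)) ⋈[d=e] S) → 6

== RESULT ==
u | d | y | e | b
r | 8 | p | 8 | 7
r | 8 | p | 8 | 7
r | 8 | q | 8 | 7
r | 8 | q | 8 | 7
t | 2 | q | 2 | 1
t | 2 | q | 2 | 1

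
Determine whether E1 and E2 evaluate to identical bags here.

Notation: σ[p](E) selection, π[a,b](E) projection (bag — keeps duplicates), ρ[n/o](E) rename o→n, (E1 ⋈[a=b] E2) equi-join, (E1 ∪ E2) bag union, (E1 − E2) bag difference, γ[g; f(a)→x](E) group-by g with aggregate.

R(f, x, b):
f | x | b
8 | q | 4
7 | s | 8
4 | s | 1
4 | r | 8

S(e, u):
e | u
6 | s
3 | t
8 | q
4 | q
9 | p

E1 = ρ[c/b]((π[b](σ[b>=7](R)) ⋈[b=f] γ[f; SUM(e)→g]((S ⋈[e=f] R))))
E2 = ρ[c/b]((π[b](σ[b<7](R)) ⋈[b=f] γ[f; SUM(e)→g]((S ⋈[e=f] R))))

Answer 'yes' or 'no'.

E1 subexpression sizes:
  R → 4
  σ[b>=7](R) → 2
  π[b](σ[b>=7](R)) → 2
  S → 5
  R → 4
  (S ⋈[e=f] R) → 3
  γ[f; SUM(e)→g]((S ⋈[e=f] R)) → 2
  (π[b](σ[b>=7](R)) ⋈[b=f] γ[f; SUM(e)→g]((S ⋈[e=f] R))) → 2
  ρ[c/b]((π[b](σ[b>=7](R)) ⋈[b=f] γ[f; SUM(e)→g]((S ⋈[e=f] R)))) → 2
E2 subexpression sizes:
  R → 4
  σ[b<7](R) → 2
  π[b](σ[b<7](R)) → 2
  S → 5
  R → 4
  (S ⋈[e=f] R) → 3
  γ[f; SUM(e)→g]((S ⋈[e=f] R)) → 2
  (π[b](σ[b<7](R)) ⋈[b=f] γ[f; SUM(e)→g]((S ⋈[e=f] R))) → 1
  ρ[c/b]((π[b](σ[b<7](R)) ⋈[b=f] γ[f; SUM(e)→g]((S ⋈[e=f] R)))) → 1

E1 result:
c | f | g
8 | 8 | 8
8 | 8 | 8
E2 result:
c | f | g
4 | 4 | 8
Witness: (8, 8, 8) appears 2× in E1 but 0× in E2.

no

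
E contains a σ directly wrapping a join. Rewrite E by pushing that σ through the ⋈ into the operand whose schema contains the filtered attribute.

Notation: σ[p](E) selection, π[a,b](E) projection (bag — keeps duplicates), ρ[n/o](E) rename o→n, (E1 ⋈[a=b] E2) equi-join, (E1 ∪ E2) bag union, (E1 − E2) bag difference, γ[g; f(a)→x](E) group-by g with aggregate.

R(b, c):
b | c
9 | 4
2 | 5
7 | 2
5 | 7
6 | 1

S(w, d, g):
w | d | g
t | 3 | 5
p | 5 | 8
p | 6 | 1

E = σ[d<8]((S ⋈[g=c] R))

σ filters on d, owned by the left side.
E' = (σ[d<8](S) ⋈[g=c] R)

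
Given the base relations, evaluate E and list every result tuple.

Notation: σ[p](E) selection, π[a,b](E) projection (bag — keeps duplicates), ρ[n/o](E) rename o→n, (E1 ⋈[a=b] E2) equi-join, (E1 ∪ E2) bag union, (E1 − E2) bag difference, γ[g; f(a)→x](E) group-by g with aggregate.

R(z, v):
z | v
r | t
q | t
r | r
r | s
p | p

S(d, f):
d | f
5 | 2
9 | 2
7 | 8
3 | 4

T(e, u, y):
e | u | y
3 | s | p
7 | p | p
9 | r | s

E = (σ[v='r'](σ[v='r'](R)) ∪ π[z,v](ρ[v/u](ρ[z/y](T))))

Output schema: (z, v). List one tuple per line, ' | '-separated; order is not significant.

Per-node cardinality:
  R → 5
  σ[v='r'](R) → 1
  σ[v='r'](σ[v='r'](R)) → 1
  T → 3
  ρ[z/y](T) → 3
  ρ[v/u](ρ[z/y](T)) → 3
  π[z,v](ρ[v/u](ρ[z/y](T))) → 3
  (σ[v='r'](σ[v='r'](R)) ∪ π[z,v](ρ[v/u](ρ[z/y](T)))) → 4

== RESULT ==
z | v
p | p
p | s
r | r
s | r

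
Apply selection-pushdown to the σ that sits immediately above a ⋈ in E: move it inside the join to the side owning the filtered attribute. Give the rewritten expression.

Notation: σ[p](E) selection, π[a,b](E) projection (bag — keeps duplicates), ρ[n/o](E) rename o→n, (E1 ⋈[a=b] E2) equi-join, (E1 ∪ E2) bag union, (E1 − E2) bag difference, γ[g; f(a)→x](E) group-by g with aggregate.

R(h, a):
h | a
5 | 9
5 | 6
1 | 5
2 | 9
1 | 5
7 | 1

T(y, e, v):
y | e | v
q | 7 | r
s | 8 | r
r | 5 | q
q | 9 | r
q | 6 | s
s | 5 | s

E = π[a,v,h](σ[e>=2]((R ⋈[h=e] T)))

σ filters on e, owned by the right side.
E' = π[a,v,h]((R ⋈[h=e] σ[e>=2](T)))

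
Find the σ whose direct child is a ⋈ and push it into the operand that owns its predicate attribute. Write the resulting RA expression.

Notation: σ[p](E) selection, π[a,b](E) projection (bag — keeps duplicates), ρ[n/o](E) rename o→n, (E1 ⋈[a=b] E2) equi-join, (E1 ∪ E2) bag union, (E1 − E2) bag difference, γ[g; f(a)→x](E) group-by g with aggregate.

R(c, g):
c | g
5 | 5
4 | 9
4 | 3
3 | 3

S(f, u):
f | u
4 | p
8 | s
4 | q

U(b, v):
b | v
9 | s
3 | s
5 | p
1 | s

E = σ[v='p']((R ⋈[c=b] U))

σ filters on v, owned by the right side.
E' = (R ⋈[c=b] σ[v='p'](U))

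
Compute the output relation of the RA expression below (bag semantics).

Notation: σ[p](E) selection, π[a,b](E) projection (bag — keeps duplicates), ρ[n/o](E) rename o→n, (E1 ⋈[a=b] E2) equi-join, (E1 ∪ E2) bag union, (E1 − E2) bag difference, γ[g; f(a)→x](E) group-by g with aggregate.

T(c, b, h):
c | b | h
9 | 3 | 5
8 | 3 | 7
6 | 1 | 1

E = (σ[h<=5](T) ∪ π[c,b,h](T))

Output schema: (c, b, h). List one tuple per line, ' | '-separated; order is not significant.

Row counts bottom-up:
  T → 3
  σ[h<=5](T) → 2
  T → 3
  π[c,b,h](T) → 3
  (σ[h<=5](T) ∪ π[c,b,h](T)) → 5

== RESULT ==
c | b | h
6 | 1 | 1
6 | 1 | 1
8 | 3 | 7
9 | 3 | 5
9 | 3 | 5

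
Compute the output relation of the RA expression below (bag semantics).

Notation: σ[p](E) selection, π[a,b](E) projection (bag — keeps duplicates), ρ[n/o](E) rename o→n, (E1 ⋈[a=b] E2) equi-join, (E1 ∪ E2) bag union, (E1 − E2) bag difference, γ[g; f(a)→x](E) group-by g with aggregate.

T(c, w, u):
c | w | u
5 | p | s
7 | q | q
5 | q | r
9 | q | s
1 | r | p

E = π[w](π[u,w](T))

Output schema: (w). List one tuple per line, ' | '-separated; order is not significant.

Stepwise |·|:
  T → 5
  π[u,w](T) → 5
  π[w](π[u,w](T)) → 5

== RESULT ==
w
p
q
q
q
r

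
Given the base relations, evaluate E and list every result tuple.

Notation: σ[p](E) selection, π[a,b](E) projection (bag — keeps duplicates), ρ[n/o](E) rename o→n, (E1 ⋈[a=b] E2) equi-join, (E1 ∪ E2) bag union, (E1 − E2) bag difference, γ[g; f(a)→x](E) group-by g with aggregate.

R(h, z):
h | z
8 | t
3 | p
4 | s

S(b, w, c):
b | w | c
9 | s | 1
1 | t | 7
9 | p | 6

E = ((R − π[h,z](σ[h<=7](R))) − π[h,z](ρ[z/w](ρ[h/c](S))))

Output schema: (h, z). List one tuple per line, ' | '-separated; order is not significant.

Subexpression sizes:
  R → 3
  R → 3
  σ[h<=7](R) → 2
  π[h,z](σ[h<=7](R)) → 2
  (R − π[h,z](σ[h<=7](R))) → 1
  S → 3
  ρ[h/c](S) → 3
  ρ[z/w](ρ[h/c](S)) → 3
  π[h,z](ρ[z/w](ρ[h/c](S))) → 3
  ((R − π[h,z](σ[h<=7](R))) − π[h,z](ρ[z/w](ρ[h/c](S)))) → 1

== RESULT ==
h | z
8 | t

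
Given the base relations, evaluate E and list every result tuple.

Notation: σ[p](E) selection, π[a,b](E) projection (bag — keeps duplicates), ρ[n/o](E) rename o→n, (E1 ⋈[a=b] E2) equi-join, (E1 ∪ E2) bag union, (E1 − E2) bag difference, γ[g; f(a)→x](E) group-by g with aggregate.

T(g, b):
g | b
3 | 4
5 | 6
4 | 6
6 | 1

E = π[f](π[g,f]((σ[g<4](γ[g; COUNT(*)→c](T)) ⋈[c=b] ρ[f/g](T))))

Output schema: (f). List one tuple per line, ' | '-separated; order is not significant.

Row counts bottom-up:
  T → 4
  γ[g; COUNT(*)→c](T) → 4
  σ[g<4](γ[g; COUNT(*)→c](T)) → 1
  T → 4
  ρ[f/g](T) → 4
  (σ[g<4](γ[g; COUNT(*)→c](T)) ⋈[c=b] ρ[f/g](T)) → 1
  π[g,f]((σ[g<4](γ[g; COUNT(*)→c](T)) ⋈[c=b] ρ[f/g](T))) → 1
  π[f](π[g,f]((σ[g<4](γ[g; COUNT(*)→c](T)) ⋈[c=b] ρ[f/g](T)))) → 1

== RESULT ==
f
6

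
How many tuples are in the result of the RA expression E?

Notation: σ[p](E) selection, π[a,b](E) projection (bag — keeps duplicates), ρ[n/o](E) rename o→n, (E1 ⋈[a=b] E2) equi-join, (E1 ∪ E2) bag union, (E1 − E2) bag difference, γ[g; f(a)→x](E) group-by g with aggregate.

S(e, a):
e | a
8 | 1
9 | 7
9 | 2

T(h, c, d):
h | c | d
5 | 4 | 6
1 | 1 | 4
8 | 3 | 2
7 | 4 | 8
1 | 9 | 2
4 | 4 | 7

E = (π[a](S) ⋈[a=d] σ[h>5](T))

Row counts bottom-up:
  S → 3
  π[a](S) → 3
  T → 6
  σ[h>5](T) → 2
  (π[a](S) ⋈[a=d] σ[h>5](T)) → 1

|E| = 1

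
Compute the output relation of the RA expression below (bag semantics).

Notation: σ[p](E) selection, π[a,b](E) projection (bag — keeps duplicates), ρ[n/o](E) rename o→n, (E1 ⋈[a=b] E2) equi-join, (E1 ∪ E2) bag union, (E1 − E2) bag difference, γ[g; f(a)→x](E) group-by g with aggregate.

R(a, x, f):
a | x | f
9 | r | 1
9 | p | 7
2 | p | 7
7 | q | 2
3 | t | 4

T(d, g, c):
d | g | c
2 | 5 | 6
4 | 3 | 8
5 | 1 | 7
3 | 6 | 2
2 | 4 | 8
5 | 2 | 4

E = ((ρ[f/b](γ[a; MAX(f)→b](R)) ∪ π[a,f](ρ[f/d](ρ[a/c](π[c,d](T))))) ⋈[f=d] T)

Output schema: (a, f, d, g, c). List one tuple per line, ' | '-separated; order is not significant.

Row counts bottom-up:
  R → 5
  γ[a; MAX(f)→b](R) → 4
  ρ[f/b](γ[a; MAX(f)→b](R)) → 4
  T → 6
  π[c,d](T) → 6
  ρ[a/c](π[c,d](T)) → 6
  ρ[f/d](ρ[a/c](π[c,d](T))) → 6
  π[a,f](ρ[f/d](ρ[a/c](π[c,d](T)))) → 6
  (ρ[f/b](γ[a; MAX(f)→b](R)) ∪ π[a,f](ρ[f/d](ρ[a/c](π[c,d](T))))) → 10
  T → 6
  ((ρ[f/b](γ[a; MAX(f)→b](R)) ∪ π[a,f](ρ[f/d](ρ[a/c](π[c,d](T))))) ⋈[f=d] T) → 13

== RESULT ==
a | f | d | g | c
2 | 3 | 3 | 6 | 2
3 | 4 | 4 | 3 | 8
4 | 5 | 5 | 1 | 7
4 | 5 | 5 | 2 | 4
6 | 2 | 2 | 4 | 8
6 | 2 | 2 | 5 | 6
7 | 2 | 2 | 4 | 8
7 | 2 | 2 | 5 | 6
7 | 5 | 5 | 1 | 7
7 | 5 | 5 | 2 | 4
8 | 2 | 2 | 4 | 8
8 | 2 | 2 | 5 | 6
8 | 4 | 4 | 3 | 8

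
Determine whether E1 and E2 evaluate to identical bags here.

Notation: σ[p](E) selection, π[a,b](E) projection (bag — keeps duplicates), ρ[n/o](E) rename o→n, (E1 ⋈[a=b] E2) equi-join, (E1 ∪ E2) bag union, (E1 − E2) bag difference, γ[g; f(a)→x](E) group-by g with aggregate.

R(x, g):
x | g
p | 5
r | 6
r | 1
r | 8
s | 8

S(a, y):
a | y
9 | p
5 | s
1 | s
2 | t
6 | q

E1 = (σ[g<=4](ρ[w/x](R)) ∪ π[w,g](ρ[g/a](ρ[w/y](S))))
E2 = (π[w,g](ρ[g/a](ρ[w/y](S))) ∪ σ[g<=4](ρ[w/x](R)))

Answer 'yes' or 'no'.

E1 subexpression sizes:
  R → 5
  ρ[w/x](R) → 5
  σ[g<=4](ρ[w/x](R)) → 1
  S → 5
  ρ[w/y](S) → 5
  ρ[g/a](ρ[w/y](S)) → 5
  π[w,g](ρ[g/a](ρ[w/y](S))) → 5
  (σ[g<=4](ρ[w/x](R)) ∪ π[w,g](ρ[g/a](ρ[w/y](S)))) → 6
E2 subexpression sizes:
  S → 5
  ρ[w/y](S) → 5
  ρ[g/a](ρ[w/y](S)) → 5
  π[w,g](ρ[g/a](ρ[w/y](S))) → 5
  R → 5
  ρ[w/x](R) → 5
  σ[g<=4](ρ[w/x](R)) → 1
  (π[w,g](ρ[g/a](ρ[w/y](S))) ∪ σ[g<=4](ρ[w/x](R))) → 6

E1 and E2 produce the same multiset:
w | g
p | 9
q | 6
r | 1
s | 1
s | 5
t | 2

yes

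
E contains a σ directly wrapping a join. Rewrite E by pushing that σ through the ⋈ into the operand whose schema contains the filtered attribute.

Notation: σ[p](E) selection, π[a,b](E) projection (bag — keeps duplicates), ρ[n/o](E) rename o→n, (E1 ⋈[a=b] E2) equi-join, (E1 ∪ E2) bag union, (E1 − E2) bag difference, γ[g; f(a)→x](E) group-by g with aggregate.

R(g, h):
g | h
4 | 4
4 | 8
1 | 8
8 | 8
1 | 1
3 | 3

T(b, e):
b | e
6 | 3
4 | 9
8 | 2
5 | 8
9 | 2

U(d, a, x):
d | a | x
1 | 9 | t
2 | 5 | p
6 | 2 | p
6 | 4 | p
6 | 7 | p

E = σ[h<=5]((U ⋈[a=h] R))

σ filters on h, owned by the right side.
E' = (U ⋈[a=h] σ[h<=5](R))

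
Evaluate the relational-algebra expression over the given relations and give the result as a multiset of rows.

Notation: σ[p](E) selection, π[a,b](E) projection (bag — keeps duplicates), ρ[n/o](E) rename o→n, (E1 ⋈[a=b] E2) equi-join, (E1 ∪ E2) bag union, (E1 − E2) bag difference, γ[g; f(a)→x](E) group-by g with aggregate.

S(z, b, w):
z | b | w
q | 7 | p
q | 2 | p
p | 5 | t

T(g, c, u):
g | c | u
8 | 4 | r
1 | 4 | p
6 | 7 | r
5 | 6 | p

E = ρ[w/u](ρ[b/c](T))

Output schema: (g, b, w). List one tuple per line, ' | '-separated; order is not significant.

Stepwise |·|:
  T → 4
  ρ[b/c](T) → 4
  ρ[w/u](ρ[b/c](T)) → 4

== RESULT ==
g | b | w
1 | 4 | p
5 | 6 | p
6 | 7 | r
8 | 4 | r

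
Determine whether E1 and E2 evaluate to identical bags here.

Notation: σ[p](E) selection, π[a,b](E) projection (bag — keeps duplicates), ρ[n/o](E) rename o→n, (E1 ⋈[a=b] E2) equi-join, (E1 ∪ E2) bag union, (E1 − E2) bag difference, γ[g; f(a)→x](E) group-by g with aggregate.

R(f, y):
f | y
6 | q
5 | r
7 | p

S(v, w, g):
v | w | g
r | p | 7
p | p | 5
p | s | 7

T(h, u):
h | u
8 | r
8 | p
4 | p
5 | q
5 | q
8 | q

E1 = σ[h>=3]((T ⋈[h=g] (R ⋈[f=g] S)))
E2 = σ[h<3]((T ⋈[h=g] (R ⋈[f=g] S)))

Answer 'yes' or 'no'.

E1 row counts bottom-up:
  T → 6
  R → 3
  S → 3
  (R ⋈[f=g] S) → 3
  (T ⋈[h=g] (R ⋈[f=g] S)) → 2
  σ[h>=3]((T ⋈[h=g] (R ⋈[f=g] S))) → 2
E2 row counts bottom-up:
  T → 6
  R → 3
  S → 3
  (R ⋈[f=g] S) → 3
  (T ⋈[h=g] (R ⋈[f=g] S)) → 2
  σ[h<3]((T ⋈[h=g] (R ⋈[f=g] S))) → 0

E1 result:
h | u | f | y | v | w | g
5 | q | 5 | r | p | p | 5
5 | q | 5 | r | p | p | 5
E2 result:
h | u | f | y | v | w | g
(0 rows)
Witness: (5, 'q', 5, 'r', 'p', 'p', 5) appears 2× in E1 but 0× in E2.

no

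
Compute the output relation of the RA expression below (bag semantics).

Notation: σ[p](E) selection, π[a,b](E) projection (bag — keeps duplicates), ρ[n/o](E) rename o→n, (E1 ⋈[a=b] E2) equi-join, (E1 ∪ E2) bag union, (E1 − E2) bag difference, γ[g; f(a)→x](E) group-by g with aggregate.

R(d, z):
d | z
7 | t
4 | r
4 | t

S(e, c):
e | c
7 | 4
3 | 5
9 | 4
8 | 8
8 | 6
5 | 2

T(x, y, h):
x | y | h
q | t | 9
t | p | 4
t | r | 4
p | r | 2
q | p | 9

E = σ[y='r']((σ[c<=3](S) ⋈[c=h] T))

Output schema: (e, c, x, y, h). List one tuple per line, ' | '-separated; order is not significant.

Per-node cardinality:
  S → 6
  σ[c<=3](S) → 1
  T → 5
  (σ[c<=3](S) ⋈[c=h] T) → 1
  σ[y='r']((σ[c<=3](S) ⋈[c=h] T)) → 1

== RESULT ==
e | c | x | y | h
5 | 2 | p | r | 2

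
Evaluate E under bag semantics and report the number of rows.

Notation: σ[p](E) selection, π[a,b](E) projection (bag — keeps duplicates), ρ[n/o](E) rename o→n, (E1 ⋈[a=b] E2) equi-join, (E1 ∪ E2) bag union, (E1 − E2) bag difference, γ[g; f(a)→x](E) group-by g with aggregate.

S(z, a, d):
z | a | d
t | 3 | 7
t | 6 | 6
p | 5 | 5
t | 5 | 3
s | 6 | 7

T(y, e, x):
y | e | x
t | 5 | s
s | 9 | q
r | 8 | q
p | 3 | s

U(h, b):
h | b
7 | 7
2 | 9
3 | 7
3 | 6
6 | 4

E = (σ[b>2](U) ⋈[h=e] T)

Stepwise |·|:
  U → 5
  σ[b>2](U) → 5
  T → 4
  (σ[b>2](U) ⋈[h=e] T) → 2

|E| = 2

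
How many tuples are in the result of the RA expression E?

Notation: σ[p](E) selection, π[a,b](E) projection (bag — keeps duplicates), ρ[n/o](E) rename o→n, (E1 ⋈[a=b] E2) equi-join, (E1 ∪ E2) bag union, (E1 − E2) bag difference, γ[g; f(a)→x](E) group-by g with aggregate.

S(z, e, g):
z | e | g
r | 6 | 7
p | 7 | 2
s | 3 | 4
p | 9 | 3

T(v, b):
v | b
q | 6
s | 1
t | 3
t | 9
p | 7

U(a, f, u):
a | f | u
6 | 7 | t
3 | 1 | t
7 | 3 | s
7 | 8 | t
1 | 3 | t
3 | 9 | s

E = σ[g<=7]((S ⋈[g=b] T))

Per-node cardinality:
  S → 4
  T → 5
  (S ⋈[g=b] T) → 2
  σ[g<=7]((S ⋈[g=b] T)) → 2

|E| = 2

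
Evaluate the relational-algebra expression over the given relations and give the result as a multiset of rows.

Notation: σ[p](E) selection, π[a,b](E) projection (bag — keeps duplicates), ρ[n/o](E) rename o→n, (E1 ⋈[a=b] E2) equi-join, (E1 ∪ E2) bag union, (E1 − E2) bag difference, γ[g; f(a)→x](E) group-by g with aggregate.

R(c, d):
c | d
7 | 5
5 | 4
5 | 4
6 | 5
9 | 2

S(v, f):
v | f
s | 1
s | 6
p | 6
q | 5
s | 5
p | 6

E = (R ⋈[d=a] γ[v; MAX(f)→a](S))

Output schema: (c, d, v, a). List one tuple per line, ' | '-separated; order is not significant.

Row counts bottom-up:
  R → 5
  S → 6
  γ[v; MAX(f)→a](S) → 3
  (R ⋈[d=a] γ[v; MAX(f)→a](S)) → 2

== RESULT ==
c | d | v | a
6 | 5 | q | 5
7 | 5 | q | 5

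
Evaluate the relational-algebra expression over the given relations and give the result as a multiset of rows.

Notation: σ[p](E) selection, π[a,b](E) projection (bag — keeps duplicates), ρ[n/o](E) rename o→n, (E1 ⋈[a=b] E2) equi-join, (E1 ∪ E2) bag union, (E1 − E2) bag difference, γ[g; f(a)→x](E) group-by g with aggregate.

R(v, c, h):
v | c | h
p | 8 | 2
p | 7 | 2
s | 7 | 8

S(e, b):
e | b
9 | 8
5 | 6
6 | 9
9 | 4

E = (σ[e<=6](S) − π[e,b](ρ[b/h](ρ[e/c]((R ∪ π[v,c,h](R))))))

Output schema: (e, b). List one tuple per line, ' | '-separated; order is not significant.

Row counts bottom-up:
  S → 4
  σ[e<=6](S) → 2
  R → 3
  R → 3
  π[v,c,h](R) → 3
  (R ∪ π[v,c,h](R)) → 6
  ρ[e/c]((R ∪ π[v,c,h](R))) → 6
  ρ[b/h](ρ[e/c]((R ∪ π[v,c,h](R)))) → 6
  π[e,b](ρ[b/h](ρ[e/c]((R ∪ π[v,c,h](R))))) → 6
  (σ[e<=6](S) − π[e,b](ρ[b/h](ρ[e/c]((R ∪ π[v,c,h](R)))))) → 2

== RESULT ==
e | b
5 | 6
6 | 9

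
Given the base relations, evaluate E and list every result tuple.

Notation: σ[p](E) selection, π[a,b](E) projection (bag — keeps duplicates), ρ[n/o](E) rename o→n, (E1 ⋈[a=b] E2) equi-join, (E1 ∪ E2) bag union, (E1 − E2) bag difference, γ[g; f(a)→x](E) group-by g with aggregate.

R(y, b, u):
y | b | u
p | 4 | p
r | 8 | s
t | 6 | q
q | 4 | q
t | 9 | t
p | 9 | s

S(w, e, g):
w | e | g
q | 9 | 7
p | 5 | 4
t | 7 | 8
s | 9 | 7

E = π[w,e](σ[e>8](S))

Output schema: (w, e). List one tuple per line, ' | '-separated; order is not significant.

Subexpression sizes:
  S → 4
  σ[e>8](S) → 2
  π[w,e](σ[e>8](S)) → 2

== RESULT ==
w | e
q | 9
s | 9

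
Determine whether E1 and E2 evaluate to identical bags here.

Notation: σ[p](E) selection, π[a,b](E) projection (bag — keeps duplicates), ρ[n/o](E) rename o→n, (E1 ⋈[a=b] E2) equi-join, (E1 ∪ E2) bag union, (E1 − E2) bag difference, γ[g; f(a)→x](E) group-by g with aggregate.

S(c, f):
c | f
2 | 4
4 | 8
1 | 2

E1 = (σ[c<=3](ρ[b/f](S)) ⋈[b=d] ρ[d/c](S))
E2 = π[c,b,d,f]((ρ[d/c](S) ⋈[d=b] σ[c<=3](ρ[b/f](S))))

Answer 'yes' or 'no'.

E1 row counts bottom-up:
  S → 3
  ρ[b/f](S) → 3
  σ[c<=3](ρ[b/f](S)) → 2
  S → 3
  ρ[d/c](S) → 3
  (σ[c<=3](ρ[b/f](S)) ⋈[b=d] ρ[d/c](S)) → 2
E2 row counts bottom-up:
  S → 3
  ρ[d/c](S) → 3
  S → 3
  ρ[b/f](S) → 3
  σ[c<=3](ρ[b/f](S)) → 2
  (ρ[d/c](S) ⋈[d=b] σ[c<=3](ρ[b/f](S))) → 2
  π[c,b,d,f]((ρ[d/c](S) ⋈[d=b] σ[c<=3](ρ[b/f](S)))) → 2

E1 and E2 produce the same multiset:
c | b | d | f
1 | 2 | 2 | 4
2 | 4 | 4 | 8

yes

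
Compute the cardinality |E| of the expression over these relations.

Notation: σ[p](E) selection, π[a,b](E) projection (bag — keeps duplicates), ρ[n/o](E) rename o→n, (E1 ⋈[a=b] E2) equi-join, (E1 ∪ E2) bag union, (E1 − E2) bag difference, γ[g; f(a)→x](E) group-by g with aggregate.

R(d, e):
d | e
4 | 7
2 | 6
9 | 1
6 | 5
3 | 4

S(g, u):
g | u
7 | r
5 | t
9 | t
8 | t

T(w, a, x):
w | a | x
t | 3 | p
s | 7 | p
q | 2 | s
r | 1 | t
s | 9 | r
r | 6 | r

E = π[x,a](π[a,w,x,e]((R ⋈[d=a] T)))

Subexpression sizes:
  R → 5
  T → 6
  (R ⋈[d=a] T) → 4
  π[a,w,x,e]((R ⋈[d=a] T)) → 4
  π[x,a](π[a,w,x,e]((R ⋈[d=a] T))) → 4

|E| = 4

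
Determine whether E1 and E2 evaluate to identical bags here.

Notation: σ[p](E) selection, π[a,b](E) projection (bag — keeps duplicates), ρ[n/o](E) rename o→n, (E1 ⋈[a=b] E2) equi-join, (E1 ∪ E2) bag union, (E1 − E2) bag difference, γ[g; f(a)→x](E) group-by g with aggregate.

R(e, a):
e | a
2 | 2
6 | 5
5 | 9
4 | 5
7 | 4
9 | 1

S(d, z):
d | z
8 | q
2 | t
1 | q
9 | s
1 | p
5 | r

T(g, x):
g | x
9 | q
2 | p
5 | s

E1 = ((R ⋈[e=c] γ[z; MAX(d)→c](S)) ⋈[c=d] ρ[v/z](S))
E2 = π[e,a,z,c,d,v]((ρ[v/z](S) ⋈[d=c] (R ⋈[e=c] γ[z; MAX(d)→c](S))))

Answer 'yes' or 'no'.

E1 per-node cardinality:
  R → 6
  S → 6
  γ[z; MAX(d)→c](S) → 5
  (R ⋈[e=c] γ[z; MAX(d)→c](S)) → 3
  S → 6
  ρ[v/z](S) → 6
  ((R ⋈[e=c] γ[z; MAX(d)→c](S)) ⋈[c=d] ρ[v/z](S)) → 3
E2 per-node cardinality:
  S → 6
  ρ[v/z](S) → 6
  R → 6
  S → 6
  γ[z; MAX(d)→c](S) → 5
  (R ⋈[e=c] γ[z; MAX(d)→c](S)) → 3
  (ρ[v/z](S) ⋈[d=c] (R ⋈[e=c] γ[z; MAX(d)→c](S))) → 3
  π[e,a,z,c,d,v]((ρ[v/z](S) ⋈[d=c] (R ⋈[e=c] γ[z; MAX(d)→c](S)))) → 3

E1 and E2 produce the same multiset:
e | a | z | c | d | v
2 | 2 | t | 2 | 2 | t
5 | 9 | r | 5 | 5 | r
9 | 1 | s | 9 | 9 | s

yes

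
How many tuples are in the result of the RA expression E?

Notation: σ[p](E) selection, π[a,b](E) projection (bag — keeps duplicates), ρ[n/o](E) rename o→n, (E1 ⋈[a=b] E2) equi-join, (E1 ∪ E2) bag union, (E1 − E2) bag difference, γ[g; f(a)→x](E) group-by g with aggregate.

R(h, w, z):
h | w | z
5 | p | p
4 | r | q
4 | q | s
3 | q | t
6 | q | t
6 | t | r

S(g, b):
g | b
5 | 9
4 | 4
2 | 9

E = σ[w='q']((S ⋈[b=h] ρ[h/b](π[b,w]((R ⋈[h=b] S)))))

Row counts bottom-up:
  S → 3
  R → 6
  S → 3
  (R ⋈[h=b] S) → 2
  π[b,w]((R ⋈[h=b] S)) → 2
  ρ[h/b](π[b,w]((R ⋈[h=b] S))) → 2
  (S ⋈[b=h] ρ[h/b](π[b,w]((R ⋈[h=b] S)))) → 2
  σ[w='q']((S ⋈[b=h] ρ[h/b](π[b,w]((R ⋈[h=b] S))))) → 1

|E| = 1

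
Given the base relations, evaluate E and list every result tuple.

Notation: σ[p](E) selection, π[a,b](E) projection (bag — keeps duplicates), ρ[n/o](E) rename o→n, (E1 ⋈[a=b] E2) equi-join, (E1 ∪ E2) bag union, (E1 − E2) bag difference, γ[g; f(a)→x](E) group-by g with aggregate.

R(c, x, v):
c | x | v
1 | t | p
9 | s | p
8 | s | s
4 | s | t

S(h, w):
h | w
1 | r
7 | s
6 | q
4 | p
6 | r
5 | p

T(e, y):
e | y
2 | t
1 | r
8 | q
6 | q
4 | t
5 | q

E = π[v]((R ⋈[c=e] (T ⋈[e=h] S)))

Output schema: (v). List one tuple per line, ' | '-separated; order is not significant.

Stepwise |·|:
  R → 4
  T → 6
  S → 6
  (T ⋈[e=h] S) → 5
  (R ⋈[c=e] (T ⋈[e=h] S)) → 2
  π[v]((R ⋈[c=e] (T ⋈[e=h] S))) → 2

== RESULT ==
v
p
t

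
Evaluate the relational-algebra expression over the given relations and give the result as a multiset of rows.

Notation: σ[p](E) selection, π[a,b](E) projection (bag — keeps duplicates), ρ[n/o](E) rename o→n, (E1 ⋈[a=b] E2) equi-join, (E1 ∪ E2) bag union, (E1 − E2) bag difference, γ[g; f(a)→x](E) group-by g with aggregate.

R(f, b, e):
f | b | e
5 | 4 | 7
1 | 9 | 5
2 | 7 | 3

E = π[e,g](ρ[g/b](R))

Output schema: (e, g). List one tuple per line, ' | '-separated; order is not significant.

Stepwise |·|:
  R → 3
  ρ[g/b](R) → 3
  π[e,g](ρ[g/b](R)) → 3

== RESULT ==
e | g
3 | 7
5 | 9
7 | 4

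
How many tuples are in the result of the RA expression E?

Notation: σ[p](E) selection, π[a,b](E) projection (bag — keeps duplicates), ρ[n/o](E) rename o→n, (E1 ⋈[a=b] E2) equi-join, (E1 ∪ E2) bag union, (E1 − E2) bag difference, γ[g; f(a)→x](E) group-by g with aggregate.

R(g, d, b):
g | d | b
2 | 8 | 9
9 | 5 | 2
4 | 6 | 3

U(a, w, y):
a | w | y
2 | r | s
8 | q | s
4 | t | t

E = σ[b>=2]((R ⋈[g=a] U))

Per-node cardinality:
  R → 3
  U → 3
  (R ⋈[g=a] U) → 2
  σ[b>=2]((R ⋈[g=a] U)) → 2

|E| = 2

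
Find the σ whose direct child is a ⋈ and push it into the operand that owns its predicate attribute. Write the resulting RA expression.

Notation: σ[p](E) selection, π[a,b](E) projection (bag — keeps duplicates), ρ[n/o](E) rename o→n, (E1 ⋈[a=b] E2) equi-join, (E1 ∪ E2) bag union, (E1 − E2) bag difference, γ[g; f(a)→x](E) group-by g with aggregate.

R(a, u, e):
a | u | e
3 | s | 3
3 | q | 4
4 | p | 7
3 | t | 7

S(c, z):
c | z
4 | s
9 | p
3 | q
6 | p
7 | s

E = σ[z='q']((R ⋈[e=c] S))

σ filters on z, owned by the right side.
E' = (R ⋈[e=c] σ[z='q'](S))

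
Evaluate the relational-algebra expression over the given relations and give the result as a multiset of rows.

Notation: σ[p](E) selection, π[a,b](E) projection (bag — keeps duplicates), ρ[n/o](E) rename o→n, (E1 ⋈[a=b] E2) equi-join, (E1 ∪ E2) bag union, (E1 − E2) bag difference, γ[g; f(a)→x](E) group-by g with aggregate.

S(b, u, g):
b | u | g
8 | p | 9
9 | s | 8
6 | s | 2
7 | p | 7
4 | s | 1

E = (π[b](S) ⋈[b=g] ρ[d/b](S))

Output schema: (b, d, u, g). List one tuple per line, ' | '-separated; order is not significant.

Subexpression sizes:
  S → 5
  π[b](S) → 5
  S → 5
  ρ[d/b](S) → 5
  (π[b](S) ⋈[b=g] ρ[d/b](S)) → 3

== RESULT ==
b | d | u | g
7 | 7 | p | 7
8 | 9 | s | 8
9 | 8 | p | 9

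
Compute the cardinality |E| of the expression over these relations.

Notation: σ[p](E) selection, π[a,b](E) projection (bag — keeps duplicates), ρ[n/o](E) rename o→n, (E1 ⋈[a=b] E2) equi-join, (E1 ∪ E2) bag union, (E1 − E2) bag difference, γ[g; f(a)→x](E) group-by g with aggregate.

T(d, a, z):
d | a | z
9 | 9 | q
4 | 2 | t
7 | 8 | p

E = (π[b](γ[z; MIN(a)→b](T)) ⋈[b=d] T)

Per-node cardinality:
  T → 3
  γ[z; MIN(a)→b](T) → 3
  π[b](γ[z; MIN(a)→b](T)) → 3
  T → 3
  (π[b](γ[z; MIN(a)→b](T)) ⋈[b=d] T) → 1

|E| = 1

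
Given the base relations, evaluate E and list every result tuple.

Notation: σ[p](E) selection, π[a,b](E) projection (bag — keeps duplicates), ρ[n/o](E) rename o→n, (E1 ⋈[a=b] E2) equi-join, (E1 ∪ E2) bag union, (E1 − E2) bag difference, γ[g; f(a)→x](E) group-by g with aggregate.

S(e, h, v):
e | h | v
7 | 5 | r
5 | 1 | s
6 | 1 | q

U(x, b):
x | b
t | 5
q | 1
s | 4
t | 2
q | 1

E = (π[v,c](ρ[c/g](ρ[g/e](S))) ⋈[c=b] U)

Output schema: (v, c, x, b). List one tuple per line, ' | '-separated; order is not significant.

Per-node cardinality:
  S → 3
  ρ[g/e](S) → 3
  ρ[c/g](ρ[g/e](S)) → 3
  π[v,c](ρ[c/g](ρ[g/e](S))) → 3
  U → 5
  (π[v,c](ρ[c/g](ρ[g/e](S))) ⋈[c=b] U) → 1

== RESULT ==
v | c | x | b
s | 5 | t | 5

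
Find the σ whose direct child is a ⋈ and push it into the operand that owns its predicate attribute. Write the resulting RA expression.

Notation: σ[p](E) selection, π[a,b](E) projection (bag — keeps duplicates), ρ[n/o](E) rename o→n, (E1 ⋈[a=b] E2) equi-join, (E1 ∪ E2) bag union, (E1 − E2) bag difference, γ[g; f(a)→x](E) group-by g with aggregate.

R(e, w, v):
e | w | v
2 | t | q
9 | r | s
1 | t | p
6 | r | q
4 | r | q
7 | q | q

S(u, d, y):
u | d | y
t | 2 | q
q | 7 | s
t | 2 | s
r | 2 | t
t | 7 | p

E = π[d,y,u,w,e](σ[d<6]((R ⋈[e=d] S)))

σ filters on d, owned by the right side.
E' = π[d,y,u,w,e]((R ⋈[e=d] σ[d<6](S)))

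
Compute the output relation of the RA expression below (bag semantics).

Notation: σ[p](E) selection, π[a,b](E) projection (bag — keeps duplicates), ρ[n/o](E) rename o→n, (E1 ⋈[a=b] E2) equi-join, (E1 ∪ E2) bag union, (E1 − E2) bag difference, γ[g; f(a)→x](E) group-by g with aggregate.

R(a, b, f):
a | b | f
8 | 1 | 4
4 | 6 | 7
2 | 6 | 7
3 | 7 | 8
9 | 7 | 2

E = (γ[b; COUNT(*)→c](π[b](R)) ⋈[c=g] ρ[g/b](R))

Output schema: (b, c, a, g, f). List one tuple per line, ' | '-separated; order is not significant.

Stepwise |·|:
  R → 5
  π[b](R) → 5
  γ[b; COUNT(*)→c](π[b](R)) → 3
  R → 5
  ρ[g/b](R) → 5
  (γ[b; COUNT(*)→c](π[b](R)) ⋈[c=g] ρ[g/b](R)) → 1

== RESULT ==
b | c | a | g | f
1 | 1 | 8 | 1 | 4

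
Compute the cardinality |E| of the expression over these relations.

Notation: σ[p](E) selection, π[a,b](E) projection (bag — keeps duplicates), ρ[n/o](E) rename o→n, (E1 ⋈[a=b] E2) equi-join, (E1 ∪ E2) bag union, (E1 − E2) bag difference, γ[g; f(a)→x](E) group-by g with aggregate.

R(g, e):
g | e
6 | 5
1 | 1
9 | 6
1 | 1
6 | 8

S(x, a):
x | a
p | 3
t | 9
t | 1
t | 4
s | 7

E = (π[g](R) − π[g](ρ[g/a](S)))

Subexpression sizes:
  R → 5
  π[g](R) → 5
  S → 5
  ρ[g/a](S) → 5
  π[g](ρ[g/a](S)) → 5
  (π[g](R) − π[g](ρ[g/a](S))) → 3

|E| = 3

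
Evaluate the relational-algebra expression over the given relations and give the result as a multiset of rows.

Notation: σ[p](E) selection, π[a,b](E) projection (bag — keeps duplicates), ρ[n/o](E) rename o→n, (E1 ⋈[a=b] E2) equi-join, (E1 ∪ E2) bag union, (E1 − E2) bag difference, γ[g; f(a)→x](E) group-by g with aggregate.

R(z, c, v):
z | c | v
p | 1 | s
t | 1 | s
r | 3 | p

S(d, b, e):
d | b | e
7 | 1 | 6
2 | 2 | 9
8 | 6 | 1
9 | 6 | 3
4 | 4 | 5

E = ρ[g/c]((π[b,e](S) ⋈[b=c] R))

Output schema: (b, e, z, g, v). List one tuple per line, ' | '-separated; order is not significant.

Stepwise |·|:
  S → 5
  π[b,e](S) → 5
  R → 3
  (π[b,e](S) ⋈[b=c] R) → 2
  ρ[g/c]((π[b,e](S) ⋈[b=c] R)) → 2

== RESULT ==
b | e | z | g | v
1 | 6 | p | 1 | s
1 | 6 | t | 1 | s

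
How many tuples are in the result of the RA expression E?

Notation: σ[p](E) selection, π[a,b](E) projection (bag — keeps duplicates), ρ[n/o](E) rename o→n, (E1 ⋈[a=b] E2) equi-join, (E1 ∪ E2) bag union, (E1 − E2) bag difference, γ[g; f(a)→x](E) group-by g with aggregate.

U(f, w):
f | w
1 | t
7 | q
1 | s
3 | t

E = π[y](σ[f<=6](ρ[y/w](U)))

Stepwise |·|:
  U → 4
  ρ[y/w](U) → 4
  σ[f<=6](ρ[y/w](U)) → 3
  π[y](σ[f<=6](ρ[y/w](U))) → 3

|E| = 3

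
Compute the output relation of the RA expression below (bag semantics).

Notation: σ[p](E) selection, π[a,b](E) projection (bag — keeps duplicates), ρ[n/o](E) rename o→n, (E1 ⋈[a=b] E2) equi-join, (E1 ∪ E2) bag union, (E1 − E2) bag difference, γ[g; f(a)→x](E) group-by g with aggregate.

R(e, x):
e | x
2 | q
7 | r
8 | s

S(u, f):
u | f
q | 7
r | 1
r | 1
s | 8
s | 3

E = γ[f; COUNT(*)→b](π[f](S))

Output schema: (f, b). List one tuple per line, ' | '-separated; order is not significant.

Subexpression sizes:
  S → 5
  π[f](S) → 5
  γ[f; COUNT(*)→b](π[f](S)) → 4

== RESULT ==
f | b
1 | 2
3 | 1
7 | 1
8 | 1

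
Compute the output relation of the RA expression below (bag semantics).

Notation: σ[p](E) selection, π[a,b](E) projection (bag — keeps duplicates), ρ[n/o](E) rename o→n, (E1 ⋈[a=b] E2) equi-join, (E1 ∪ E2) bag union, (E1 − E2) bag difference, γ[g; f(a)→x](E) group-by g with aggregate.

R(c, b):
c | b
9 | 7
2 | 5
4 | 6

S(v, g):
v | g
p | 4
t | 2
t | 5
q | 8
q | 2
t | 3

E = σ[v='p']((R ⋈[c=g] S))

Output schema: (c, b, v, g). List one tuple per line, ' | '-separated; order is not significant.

Stepwise |·|:
  R → 3
  S → 6
  (R ⋈[c=g] S) → 3
  σ[v='p']((R ⋈[c=g] S)) → 1

== RESULT ==
c | b | v | g
4 | 6 | p | 4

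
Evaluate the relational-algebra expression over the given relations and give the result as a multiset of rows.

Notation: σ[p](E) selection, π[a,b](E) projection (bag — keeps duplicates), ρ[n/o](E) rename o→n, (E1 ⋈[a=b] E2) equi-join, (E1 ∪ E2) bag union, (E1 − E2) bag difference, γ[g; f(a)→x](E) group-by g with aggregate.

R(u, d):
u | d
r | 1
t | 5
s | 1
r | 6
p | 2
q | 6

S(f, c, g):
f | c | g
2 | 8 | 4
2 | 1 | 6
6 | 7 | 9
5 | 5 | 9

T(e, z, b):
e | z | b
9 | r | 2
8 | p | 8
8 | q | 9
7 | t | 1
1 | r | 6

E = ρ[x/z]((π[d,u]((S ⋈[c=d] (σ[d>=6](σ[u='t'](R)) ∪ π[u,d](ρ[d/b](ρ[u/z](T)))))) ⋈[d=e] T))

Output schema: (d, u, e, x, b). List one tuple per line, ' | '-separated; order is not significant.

Per-node cardinality:
  S → 4
  R → 6
  σ[u='t'](R) → 1
  σ[d>=6](σ[u='t'](R)) → 0
  T → 5
  ρ[u/z](T) → 5
  ρ[d/b](ρ[u/z](T)) → 5
  π[u,d](ρ[d/b](ρ[u/z](T))) → 5
  (σ[d>=6](σ[u='t'](R)) ∪ π[u,d](ρ[d/b](ρ[u/z](T)))) → 5
  (S ⋈[c=d] (σ[d>=6](σ[u='t'](R)) ∪ π[u,d](ρ[d/b](ρ[u/z](T))))) → 2
  π[d,u]((S ⋈[c=d] (σ[d>=6](σ[u='t'](R)) ∪ π[u,d](ρ[d/b](ρ[u/z](T)))))) → 2
  T → 5
  (π[d,u]((S ⋈[c=d] (σ[d>=6](σ[u='t'](R)) ∪ π[u,d](ρ[d/b](ρ[u/z](T)))))) ⋈[d=e] T) → 3
  ρ[x/z]((π[d,u]((S ⋈[c=d] (σ[d>=6](σ[u='t'](R)) ∪ π[u,d](ρ[d/b](ρ[u/z](T)))))) ⋈[d=e] T)) → 3

== RESULT ==
d | u | e | x | b
1 | t | 1 | r | 6
8 | p | 8 | p | 8
8 | p | 8 | q | 9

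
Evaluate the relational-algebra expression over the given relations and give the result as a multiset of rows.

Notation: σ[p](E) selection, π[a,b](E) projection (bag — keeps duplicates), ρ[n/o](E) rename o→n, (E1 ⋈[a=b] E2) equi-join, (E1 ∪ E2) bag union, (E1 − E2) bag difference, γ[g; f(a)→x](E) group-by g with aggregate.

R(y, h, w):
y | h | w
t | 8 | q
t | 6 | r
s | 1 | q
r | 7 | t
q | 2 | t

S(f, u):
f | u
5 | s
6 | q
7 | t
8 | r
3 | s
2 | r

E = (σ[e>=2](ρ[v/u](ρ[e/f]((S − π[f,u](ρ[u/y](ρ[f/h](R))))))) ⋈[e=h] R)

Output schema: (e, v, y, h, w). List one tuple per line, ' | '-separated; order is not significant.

Per-node cardinality:
  S → 6
  R → 5
  ρ[f/h](R) → 5
  ρ[u/y](ρ[f/h](R)) → 5
  π[f,u](ρ[u/y](ρ[f/h](R))) → 5
  (S − π[f,u](ρ[u/y](ρ[f/h](R)))) → 6
  ρ[e/f]((S − π[f,u](ρ[u/y](ρ[f/h](R))))) → 6
  ρ[v/u](ρ[e/f]((S − π[f,u](ρ[u/y](ρ[f/h](R)))))) → 6
  σ[e>=2](ρ[v/u](ρ[e/f]((S − π[f,u](ρ[u/y](ρ[f/h](R))))))) → 6
  R → 5
  (σ[e>=2](ρ[v/u](ρ[e/f]((S − π[f,u](ρ[u/y](ρ[f/h](R))))))) ⋈[e=h] R) → 4

== RESULT ==
e | v | y | h | w
2 | r | q | 2 | t
6 | q | t | 6 | r
7 | t | r | 7 | t
8 | r | t | 8 | q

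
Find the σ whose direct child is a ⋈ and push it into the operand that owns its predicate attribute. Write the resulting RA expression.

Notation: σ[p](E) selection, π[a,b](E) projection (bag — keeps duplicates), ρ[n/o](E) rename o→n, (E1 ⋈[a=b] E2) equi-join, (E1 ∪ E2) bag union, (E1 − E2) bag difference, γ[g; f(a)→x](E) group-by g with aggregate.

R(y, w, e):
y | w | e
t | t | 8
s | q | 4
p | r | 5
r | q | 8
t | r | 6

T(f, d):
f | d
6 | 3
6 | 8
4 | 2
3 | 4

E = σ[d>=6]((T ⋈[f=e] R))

σ filters on d, owned by the left side.
E' = (σ[d>=6](T) ⋈[f=e] R)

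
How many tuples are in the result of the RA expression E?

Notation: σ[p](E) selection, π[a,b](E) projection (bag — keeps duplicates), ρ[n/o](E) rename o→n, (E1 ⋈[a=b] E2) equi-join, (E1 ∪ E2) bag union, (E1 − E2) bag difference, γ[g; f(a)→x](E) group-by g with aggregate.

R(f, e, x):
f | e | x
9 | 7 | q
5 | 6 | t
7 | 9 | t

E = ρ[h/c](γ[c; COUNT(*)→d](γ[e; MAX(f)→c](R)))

Per-node cardinality:
  R → 3
  γ[e; MAX(f)→c](R) → 3
  γ[c; COUNT(*)→d](γ[e; MAX(f)→c](R)) → 3
  ρ[h/c](γ[c; COUNT(*)→d](γ[e; MAX(f)→c](R))) → 3

|E| = 3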